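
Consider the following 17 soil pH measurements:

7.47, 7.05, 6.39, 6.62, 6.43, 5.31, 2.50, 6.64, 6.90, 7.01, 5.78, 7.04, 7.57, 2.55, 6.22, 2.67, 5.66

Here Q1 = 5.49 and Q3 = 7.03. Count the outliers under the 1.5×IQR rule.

IQR = 1.54; fences at 5.49 − 2.31 = 3.18 and 7.03 + 2.31 = 9.34.
Outside the cutoffs: 2.50, 2.55, 2.67.

3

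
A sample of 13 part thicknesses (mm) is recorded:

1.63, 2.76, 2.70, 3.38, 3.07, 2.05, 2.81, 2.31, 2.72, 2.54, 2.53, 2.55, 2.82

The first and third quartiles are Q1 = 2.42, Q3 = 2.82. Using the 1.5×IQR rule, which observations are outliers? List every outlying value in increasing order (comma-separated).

1.63

IQR = Q3 − Q1 = 2.82 − 2.42 = 0.40.
Lower fence = Q1 − 1.5·IQR = 2.42 − 0.60 = 1.82.
Upper fence = Q3 + 1.5·IQR = 2.82 + 0.60 = 3.42.
1.63 < 1.82 → outlier.
All remaining values lie within [1.82, 3.42].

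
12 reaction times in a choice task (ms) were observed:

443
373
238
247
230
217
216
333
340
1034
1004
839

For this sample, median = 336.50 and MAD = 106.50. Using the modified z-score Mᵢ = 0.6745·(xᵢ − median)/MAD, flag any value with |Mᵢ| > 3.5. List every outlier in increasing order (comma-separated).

|Mᵢ| > 3.5 ⇔ |xᵢ − 336.50| > 3.5·106.50/0.6745 = 552.63.
So outliers lie outside [-216.13, 889.13].
1004: M = 4.23 → outlier.
1034: M = 4.42 → outlier.

1004, 1034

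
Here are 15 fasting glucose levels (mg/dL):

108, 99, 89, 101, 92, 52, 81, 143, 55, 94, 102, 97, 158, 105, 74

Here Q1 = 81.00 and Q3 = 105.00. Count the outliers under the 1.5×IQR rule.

2

IQR = 24.00; fences at 81.00 − 36.00 = 45.00 and 105.00 + 36.00 = 141.00.
Outside the cutoffs: 143, 158.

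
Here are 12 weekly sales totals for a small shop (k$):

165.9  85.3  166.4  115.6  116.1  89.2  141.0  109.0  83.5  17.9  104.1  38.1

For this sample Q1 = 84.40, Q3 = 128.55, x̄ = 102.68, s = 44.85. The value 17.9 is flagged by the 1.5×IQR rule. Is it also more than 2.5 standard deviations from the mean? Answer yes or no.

z = (17.9 − 102.68) / 44.85 = -1.89.
|z| = 1.89 ≤ 2.5.

no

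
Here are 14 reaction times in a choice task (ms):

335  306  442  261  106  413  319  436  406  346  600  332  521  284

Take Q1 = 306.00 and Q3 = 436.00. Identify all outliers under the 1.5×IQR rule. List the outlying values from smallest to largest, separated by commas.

IQR = Q3 − Q1 = 436.00 − 306.00 = 130.00.
Lower fence = Q1 − 1.5·IQR = 306.00 − 195.00 = 111.00.
Upper fence = Q3 + 1.5·IQR = 436.00 + 195.00 = 631.00.
106 < 111.00 → outlier.
All remaining values lie within [111.00, 631.00].

106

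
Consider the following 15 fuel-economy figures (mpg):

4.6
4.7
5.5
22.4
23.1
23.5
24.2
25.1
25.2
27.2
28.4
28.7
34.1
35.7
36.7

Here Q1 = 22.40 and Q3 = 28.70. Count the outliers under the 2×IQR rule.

IQR = 6.30; fences at 22.40 − 12.60 = 9.80 and 28.70 + 12.60 = 41.30.
Outside the cutoffs: 4.6, 4.7, 5.5.

3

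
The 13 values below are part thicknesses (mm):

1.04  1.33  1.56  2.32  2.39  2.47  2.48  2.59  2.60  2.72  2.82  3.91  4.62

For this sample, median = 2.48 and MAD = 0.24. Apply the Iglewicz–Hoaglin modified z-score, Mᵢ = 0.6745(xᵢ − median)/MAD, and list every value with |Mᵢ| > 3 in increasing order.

|Mᵢ| > 3 ⇔ |xᵢ − 2.48| > 3·0.24/0.6745 = 1.07.
So outliers lie outside [1.41, 3.55].
1.04: M = -4.05 → outlier.
1.33: M = -3.23 → outlier.
3.91: M = 4.02 → outlier.
4.62: M = 6.01 → outlier.

1.04, 1.33, 3.91, 4.62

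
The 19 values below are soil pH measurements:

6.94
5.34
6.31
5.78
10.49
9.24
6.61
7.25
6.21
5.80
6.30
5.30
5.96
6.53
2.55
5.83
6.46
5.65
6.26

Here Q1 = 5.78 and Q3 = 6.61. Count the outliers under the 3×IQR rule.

3

IQR = 0.83; fences at 5.78 − 2.49 = 3.29 and 6.61 + 2.49 = 9.10.
Outside the cutoffs: 2.55, 9.24, 10.49.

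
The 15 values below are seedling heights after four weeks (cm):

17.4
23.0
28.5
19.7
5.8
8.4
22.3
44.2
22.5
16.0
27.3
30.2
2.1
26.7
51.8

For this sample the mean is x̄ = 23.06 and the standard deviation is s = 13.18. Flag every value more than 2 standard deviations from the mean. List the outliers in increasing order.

51.8

Cutoffs at x̄ ± 2s: 23.06 ± 2·13.18 = [-3.30, 49.42].
51.8: z = 2.18, |z| > 2 → outlier.
Every other value lies within [-3.30, 49.42].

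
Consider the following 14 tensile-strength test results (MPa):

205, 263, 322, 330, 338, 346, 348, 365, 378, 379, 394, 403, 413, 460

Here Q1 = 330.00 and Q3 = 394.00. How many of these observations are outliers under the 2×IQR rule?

IQR = 64.00; fences at 330.00 − 128.00 = 202.00 and 394.00 + 128.00 = 522.00.
Every value lies within the cutoffs.

0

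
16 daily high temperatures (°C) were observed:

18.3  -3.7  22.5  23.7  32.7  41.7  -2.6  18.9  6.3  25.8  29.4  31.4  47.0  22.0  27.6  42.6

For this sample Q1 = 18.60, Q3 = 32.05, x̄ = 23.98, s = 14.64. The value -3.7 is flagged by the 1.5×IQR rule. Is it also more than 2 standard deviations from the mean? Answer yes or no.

z = (-3.7 − 23.98) / 14.64 = -1.89.
|z| = 1.89 ≤ 2.

no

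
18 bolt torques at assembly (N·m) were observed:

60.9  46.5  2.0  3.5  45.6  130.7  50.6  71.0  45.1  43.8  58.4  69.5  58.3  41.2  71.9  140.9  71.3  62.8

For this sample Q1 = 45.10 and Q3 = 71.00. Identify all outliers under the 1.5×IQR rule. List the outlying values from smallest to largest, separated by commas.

2.0, 3.5, 130.7, 140.9

IQR = Q3 − Q1 = 71.00 − 45.10 = 25.90.
Lower fence = Q1 − 1.5·IQR = 45.10 − 38.85 = 6.25.
Upper fence = Q3 + 1.5·IQR = 71.00 + 38.85 = 109.85.
2.0 < 6.25 → outlier.
3.5 < 6.25 → outlier.
130.7 > 109.85 → outlier.
140.9 > 109.85 → outlier.
All remaining values lie within [6.25, 109.85].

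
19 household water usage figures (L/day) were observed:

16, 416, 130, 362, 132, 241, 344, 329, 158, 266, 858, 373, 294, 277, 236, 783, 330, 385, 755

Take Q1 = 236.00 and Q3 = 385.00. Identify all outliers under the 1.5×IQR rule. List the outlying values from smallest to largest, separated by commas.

755, 783, 858

IQR = Q3 − Q1 = 385.00 − 236.00 = 149.00.
Lower fence = Q1 − 1.5·IQR = 236.00 − 223.50 = 12.50.
Upper fence = Q3 + 1.5·IQR = 385.00 + 223.50 = 608.50.
755 > 608.50 → outlier.
783 > 608.50 → outlier.
858 > 608.50 → outlier.
All remaining values lie within [12.50, 608.50].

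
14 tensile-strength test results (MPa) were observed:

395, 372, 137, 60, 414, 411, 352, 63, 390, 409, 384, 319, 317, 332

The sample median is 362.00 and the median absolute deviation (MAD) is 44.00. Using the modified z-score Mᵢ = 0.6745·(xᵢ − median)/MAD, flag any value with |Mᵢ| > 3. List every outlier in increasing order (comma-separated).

|Mᵢ| > 3 ⇔ |xᵢ − 362.00| > 3·44.00/0.6745 = 195.70.
So outliers lie outside [166.30, 557.70].
60: M = -4.63 → outlier.
63: M = -4.58 → outlier.
137: M = -3.45 → outlier.

60, 63, 137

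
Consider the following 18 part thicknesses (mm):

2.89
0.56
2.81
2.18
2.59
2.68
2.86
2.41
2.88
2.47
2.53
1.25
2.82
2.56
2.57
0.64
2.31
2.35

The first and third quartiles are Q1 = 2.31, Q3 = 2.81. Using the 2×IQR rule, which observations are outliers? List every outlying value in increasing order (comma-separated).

0.56, 0.64, 1.25

IQR = Q3 − Q1 = 2.81 − 2.31 = 0.50.
Lower fence = Q1 − 2·IQR = 2.31 − 1.00 = 1.31.
Upper fence = Q3 + 2·IQR = 2.81 + 1.00 = 3.81.
0.56 < 1.31 → outlier.
0.64 < 1.31 → outlier.
1.25 < 1.31 → outlier.
All remaining values lie within [1.31, 3.81].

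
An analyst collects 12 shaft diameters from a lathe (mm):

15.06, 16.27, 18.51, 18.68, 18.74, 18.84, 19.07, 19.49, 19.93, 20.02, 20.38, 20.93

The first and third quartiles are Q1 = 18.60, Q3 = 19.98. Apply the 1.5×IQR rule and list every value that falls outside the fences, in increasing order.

15.06, 16.27

IQR = Q3 − Q1 = 19.98 − 18.60 = 1.38.
Lower fence = Q1 − 1.5·IQR = 18.60 − 2.07 = 16.53.
Upper fence = Q3 + 1.5·IQR = 19.98 + 2.07 = 22.05.
15.06 < 16.53 → outlier.
16.27 < 16.53 → outlier.
All remaining values lie within [16.53, 22.05].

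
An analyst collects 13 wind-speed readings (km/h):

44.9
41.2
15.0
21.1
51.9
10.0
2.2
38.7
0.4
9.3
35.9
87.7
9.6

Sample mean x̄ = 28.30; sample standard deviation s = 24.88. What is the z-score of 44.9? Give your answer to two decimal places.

z = (44.9 − 28.30) / 24.88 = 0.67.

0.67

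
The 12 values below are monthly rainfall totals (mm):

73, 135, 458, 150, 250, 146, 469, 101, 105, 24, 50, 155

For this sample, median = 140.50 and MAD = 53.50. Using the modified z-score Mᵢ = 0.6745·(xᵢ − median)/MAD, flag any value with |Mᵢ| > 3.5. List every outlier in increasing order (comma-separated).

|Mᵢ| > 3.5 ⇔ |xᵢ − 140.50| > 3.5·53.50/0.6745 = 277.61.
So outliers lie outside [-137.11, 418.11].
458: M = 4.00 → outlier.
469: M = 4.14 → outlier.

458, 469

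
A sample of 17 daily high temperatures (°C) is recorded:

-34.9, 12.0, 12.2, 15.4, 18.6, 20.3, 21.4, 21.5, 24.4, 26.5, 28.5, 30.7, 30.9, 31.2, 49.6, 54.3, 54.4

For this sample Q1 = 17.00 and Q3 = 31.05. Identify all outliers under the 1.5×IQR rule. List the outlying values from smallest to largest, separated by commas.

IQR = Q3 − Q1 = 31.05 − 17.00 = 14.05.
Lower fence = Q1 − 1.5·IQR = 17.00 − 21.075 = -4.075.
Upper fence = Q3 + 1.5·IQR = 31.05 + 21.075 = 52.125.
-34.9 < -4.075 → outlier.
54.3 > 52.125 → outlier.
54.4 > 52.125 → outlier.
All remaining values lie within [-4.075, 52.125].

-34.9, 54.3, 54.4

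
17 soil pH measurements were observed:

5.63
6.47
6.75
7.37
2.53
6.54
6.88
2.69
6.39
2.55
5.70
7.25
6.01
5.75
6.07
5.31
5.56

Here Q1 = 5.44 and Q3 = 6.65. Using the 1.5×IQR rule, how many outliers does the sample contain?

3

IQR = 1.21; fences at 5.44 − 1.815 = 3.625 and 6.65 + 1.815 = 8.465.
Outside the cutoffs: 2.53, 2.55, 2.69.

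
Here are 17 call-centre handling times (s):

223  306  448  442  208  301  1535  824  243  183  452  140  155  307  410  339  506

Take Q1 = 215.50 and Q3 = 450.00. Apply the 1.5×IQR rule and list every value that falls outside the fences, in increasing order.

IQR = Q3 − Q1 = 450.00 − 215.50 = 234.50.
Lower fence = Q1 − 1.5·IQR = 215.50 − 351.75 = -136.25.
Upper fence = Q3 + 1.5·IQR = 450.00 + 351.75 = 801.75.
824 > 801.75 → outlier.
1535 > 801.75 → outlier.
All remaining values lie within [-136.25, 801.75].

824, 1535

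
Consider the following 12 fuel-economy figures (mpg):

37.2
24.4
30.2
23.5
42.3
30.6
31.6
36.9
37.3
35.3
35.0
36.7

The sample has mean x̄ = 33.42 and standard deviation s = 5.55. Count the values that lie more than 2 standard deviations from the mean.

0

Cutoffs: x̄ ± 2s = [22.32, 44.52].
Every value lies within the cutoffs.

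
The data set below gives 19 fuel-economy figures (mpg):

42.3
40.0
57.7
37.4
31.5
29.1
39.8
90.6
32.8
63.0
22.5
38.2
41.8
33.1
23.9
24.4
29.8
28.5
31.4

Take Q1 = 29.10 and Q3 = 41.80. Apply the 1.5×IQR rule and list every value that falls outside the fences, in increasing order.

63.0, 90.6

IQR = Q3 − Q1 = 41.80 − 29.10 = 12.70.
Lower fence = Q1 − 1.5·IQR = 29.10 − 19.05 = 10.05.
Upper fence = Q3 + 1.5·IQR = 41.80 + 19.05 = 60.85.
63.0 > 60.85 → outlier.
90.6 > 60.85 → outlier.
All remaining values lie within [10.05, 60.85].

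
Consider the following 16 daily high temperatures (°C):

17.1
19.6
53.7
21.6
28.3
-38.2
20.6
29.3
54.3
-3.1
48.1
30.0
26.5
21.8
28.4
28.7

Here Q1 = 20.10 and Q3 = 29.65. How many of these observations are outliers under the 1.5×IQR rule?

5

IQR = 9.55; fences at 20.10 − 14.325 = 5.775 and 29.65 + 14.325 = 43.975.
Outside the cutoffs: -38.2, -3.1, 48.1, 53.7, 54.3.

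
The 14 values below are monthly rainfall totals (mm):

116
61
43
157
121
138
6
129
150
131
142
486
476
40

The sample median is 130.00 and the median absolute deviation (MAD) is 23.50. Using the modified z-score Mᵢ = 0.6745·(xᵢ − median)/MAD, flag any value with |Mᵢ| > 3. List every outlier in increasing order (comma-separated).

|Mᵢ| > 3 ⇔ |xᵢ − 130.00| > 3·23.50/0.6745 = 104.52.
So outliers lie outside [25.48, 234.52].
6: M = -3.56 → outlier.
476: M = 9.93 → outlier.
486: M = 10.22 → outlier.

6, 476, 486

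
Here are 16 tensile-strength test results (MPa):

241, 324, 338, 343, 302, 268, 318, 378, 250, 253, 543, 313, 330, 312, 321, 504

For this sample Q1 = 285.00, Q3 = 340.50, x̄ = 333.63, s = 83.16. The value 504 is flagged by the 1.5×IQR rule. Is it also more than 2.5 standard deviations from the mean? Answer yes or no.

no

z = (504 − 333.63) / 83.16 = 2.05.
|z| = 2.05 ≤ 2.5.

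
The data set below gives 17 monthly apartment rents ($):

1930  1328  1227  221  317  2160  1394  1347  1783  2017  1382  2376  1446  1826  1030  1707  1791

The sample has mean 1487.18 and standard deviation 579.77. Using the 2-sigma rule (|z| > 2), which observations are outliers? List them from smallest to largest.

Cutoffs at x̄ ± 2s: 1487.18 ± 2·579.77 = [327.64, 2646.72].
221: z = -2.18, |z| > 2 → outlier.
317: z = -2.02, |z| > 2 → outlier.
Every other value lies within [327.64, 2646.72].

221, 317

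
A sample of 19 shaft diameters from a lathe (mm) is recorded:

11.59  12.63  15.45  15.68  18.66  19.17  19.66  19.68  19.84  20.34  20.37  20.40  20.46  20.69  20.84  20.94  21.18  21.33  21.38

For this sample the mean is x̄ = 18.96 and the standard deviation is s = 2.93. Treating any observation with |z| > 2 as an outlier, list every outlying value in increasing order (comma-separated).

Cutoffs at x̄ ± 2s: 18.96 ± 2·2.93 = [13.10, 24.82].
11.59: z = -2.52, |z| > 2 → outlier.
12.63: z = -2.16, |z| > 2 → outlier.
Every other value lies within [13.10, 24.82].

11.59, 12.63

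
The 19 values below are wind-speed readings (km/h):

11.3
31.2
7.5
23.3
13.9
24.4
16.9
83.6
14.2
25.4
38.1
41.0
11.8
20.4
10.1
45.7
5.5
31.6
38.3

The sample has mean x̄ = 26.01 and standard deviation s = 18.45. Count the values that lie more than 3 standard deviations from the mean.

Cutoffs: x̄ ± 3s = [-29.34, 81.36].
Outside the cutoffs: 83.6.

1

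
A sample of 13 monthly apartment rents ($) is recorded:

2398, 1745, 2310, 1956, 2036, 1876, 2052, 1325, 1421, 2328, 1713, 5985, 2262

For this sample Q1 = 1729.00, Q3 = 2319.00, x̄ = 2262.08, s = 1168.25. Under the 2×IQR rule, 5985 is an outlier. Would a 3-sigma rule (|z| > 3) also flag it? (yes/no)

z = (5985 − 2262.08) / 1168.25 = 3.19.
|z| = 3.19 > 3.

yes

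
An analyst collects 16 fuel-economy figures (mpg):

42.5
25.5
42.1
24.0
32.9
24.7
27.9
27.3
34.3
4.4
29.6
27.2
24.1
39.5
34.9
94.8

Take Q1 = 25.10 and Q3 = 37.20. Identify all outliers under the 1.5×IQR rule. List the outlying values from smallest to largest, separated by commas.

IQR = Q3 − Q1 = 37.20 − 25.10 = 12.10.
Lower fence = Q1 − 1.5·IQR = 25.10 − 18.15 = 6.95.
Upper fence = Q3 + 1.5·IQR = 37.20 + 18.15 = 55.35.
4.4 < 6.95 → outlier.
94.8 > 55.35 → outlier.
All remaining values lie within [6.95, 55.35].

4.4, 94.8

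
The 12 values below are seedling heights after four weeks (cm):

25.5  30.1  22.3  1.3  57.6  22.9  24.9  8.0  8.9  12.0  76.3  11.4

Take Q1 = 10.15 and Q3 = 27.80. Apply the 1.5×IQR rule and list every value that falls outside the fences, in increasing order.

57.6, 76.3

IQR = Q3 − Q1 = 27.80 − 10.15 = 17.65.
Lower fence = Q1 − 1.5·IQR = 10.15 − 26.475 = -16.325.
Upper fence = Q3 + 1.5·IQR = 27.80 + 26.475 = 54.275.
57.6 > 54.275 → outlier.
76.3 > 54.275 → outlier.
All remaining values lie within [-16.325, 54.275].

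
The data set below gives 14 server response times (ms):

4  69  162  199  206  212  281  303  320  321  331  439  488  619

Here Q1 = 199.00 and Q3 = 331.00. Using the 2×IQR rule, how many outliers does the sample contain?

1

IQR = 132.00; fences at 199.00 − 264.00 = -65.00 and 331.00 + 264.00 = 595.00.
Outside the cutoffs: 619.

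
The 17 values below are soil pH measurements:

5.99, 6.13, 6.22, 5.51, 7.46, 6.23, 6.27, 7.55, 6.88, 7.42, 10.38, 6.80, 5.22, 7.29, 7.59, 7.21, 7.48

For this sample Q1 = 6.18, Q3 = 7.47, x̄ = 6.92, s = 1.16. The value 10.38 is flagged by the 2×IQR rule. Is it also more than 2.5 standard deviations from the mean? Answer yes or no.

yes

z = (10.38 − 6.92) / 1.16 = 2.98.
|z| = 2.98 > 2.5.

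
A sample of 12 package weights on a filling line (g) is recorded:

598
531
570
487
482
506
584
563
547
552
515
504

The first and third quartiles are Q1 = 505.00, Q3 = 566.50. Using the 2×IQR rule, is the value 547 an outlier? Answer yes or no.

no

IQR = Q3 − Q1 = 566.50 − 505.00 = 61.50.
Lower fence = Q1 − 2·IQR = 505.00 − 123.00 = 382.00.
Upper fence = Q3 + 2·IQR = 566.50 + 123.00 = 689.50.
547 lies within [382.00, 689.50].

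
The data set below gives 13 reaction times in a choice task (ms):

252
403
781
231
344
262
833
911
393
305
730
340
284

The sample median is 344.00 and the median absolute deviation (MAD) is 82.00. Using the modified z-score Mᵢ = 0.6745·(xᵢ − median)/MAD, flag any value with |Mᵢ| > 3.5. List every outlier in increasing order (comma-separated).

781, 833, 911

|Mᵢ| > 3.5 ⇔ |xᵢ − 344.00| > 3.5·82.00/0.6745 = 425.50.
So outliers lie outside [-81.50, 769.50].
781: M = 3.59 → outlier.
833: M = 4.02 → outlier.
911: M = 4.66 → outlier.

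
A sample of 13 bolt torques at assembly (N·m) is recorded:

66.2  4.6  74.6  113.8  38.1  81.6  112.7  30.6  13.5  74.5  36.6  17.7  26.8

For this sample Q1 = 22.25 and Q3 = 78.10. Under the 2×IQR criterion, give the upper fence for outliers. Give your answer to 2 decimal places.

IQR = Q3 − Q1 = 78.10 − 22.25 = 55.85.
Lower fence = Q1 − 2·IQR = 22.25 − 111.70 = -89.45.
Upper fence = Q3 + 2·IQR = 78.10 + 111.70 = 189.80.

189.80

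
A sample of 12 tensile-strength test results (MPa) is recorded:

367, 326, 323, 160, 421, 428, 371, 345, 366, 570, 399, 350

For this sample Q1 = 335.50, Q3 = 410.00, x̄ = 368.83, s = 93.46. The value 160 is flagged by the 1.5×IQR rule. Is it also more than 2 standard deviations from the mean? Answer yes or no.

yes

z = (160 − 368.83) / 93.46 = -2.23.
|z| = 2.23 > 2.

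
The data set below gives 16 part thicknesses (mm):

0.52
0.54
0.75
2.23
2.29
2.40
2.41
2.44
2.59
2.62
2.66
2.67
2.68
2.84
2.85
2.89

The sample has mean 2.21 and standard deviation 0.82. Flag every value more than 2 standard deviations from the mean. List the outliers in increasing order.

0.52, 0.54

Cutoffs at x̄ ± 2s: 2.21 ± 2·0.82 = [0.57, 3.85].
0.52: z = -2.06, |z| > 2 → outlier.
0.54: z = -2.04, |z| > 2 → outlier.
Every other value lies within [0.57, 3.85].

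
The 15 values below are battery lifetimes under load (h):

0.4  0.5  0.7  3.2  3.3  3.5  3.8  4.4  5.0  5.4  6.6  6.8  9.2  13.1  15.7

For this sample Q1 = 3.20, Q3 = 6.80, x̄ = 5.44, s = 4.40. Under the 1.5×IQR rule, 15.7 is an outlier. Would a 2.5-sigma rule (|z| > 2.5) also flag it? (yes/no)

no

z = (15.7 − 5.44) / 4.40 = 2.33.
|z| = 2.33 ≤ 2.5.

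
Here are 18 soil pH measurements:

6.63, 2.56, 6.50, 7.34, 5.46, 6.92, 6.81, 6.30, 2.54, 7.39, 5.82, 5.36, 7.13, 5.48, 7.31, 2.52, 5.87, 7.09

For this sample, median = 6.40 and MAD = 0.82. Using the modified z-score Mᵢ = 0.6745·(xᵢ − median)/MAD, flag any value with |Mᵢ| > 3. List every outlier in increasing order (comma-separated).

2.52, 2.54, 2.56

|Mᵢ| > 3 ⇔ |xᵢ − 6.40| > 3·0.82/0.6745 = 3.65.
So outliers lie outside [2.75, 10.05].
2.52: M = -3.19 → outlier.
2.54: M = -3.18 → outlier.
2.56: M = -3.16 → outlier.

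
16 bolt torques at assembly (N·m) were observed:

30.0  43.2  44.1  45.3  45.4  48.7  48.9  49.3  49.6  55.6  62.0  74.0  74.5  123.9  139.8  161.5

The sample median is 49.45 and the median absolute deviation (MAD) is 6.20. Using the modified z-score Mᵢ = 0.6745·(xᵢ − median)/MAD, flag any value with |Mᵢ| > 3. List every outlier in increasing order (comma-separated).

123.9, 139.8, 161.5

|Mᵢ| > 3 ⇔ |xᵢ − 49.45| > 3·6.20/0.6745 = 27.58.
So outliers lie outside [21.87, 77.03].
123.9: M = 8.10 → outlier.
139.8: M = 9.83 → outlier.
161.5: M = 12.19 → outlier.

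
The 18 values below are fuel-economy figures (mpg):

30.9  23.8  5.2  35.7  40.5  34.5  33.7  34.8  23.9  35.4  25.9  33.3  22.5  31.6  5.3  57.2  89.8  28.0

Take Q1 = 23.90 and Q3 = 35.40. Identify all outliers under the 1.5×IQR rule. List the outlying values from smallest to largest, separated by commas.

5.2, 5.3, 57.2, 89.8

IQR = Q3 − Q1 = 35.40 − 23.90 = 11.50.
Lower fence = Q1 − 1.5·IQR = 23.90 − 17.25 = 6.65.
Upper fence = Q3 + 1.5·IQR = 35.40 + 17.25 = 52.65.
5.2 < 6.65 → outlier.
5.3 < 6.65 → outlier.
57.2 > 52.65 → outlier.
89.8 > 52.65 → outlier.
All remaining values lie within [6.65, 52.65].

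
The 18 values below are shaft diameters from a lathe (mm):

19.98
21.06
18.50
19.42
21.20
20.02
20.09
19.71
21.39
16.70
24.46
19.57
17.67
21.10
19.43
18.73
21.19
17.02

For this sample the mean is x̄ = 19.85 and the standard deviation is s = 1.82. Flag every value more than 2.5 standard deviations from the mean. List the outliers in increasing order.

Cutoffs at x̄ ± 2.5s: 19.85 ± 2.5·1.82 = [15.30, 24.40].
24.46: z = 2.53, |z| > 2.5 → outlier.
Every other value lies within [15.30, 24.40].

24.46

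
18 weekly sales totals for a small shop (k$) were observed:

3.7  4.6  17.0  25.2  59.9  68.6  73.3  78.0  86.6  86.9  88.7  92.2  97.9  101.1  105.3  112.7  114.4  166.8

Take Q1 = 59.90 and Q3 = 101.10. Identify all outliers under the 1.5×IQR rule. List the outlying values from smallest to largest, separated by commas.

IQR = Q3 − Q1 = 101.10 − 59.90 = 41.20.
Lower fence = Q1 − 1.5·IQR = 59.90 − 61.80 = -1.90.
Upper fence = Q3 + 1.5·IQR = 101.10 + 61.80 = 162.90.
166.8 > 162.90 → outlier.
All remaining values lie within [-1.90, 162.90].

166.8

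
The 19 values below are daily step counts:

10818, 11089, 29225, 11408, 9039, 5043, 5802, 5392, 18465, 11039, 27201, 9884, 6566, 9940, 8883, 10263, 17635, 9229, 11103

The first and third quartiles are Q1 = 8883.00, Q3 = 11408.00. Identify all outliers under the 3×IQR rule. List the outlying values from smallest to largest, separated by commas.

IQR = Q3 − Q1 = 11408.00 − 8883.00 = 2525.00.
Lower fence = Q1 − 3·IQR = 8883.00 − 7575.00 = 1308.00.
Upper fence = Q3 + 3·IQR = 11408.00 + 7575.00 = 18983.00.
27201 > 18983.00 → outlier.
29225 > 18983.00 → outlier.
All remaining values lie within [1308.00, 18983.00].

27201, 29225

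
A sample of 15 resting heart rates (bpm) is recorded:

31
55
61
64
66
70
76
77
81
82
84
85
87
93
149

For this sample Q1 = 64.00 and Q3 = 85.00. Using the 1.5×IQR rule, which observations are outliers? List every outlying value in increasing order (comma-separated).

31, 149

IQR = Q3 − Q1 = 85.00 − 64.00 = 21.00.
Lower fence = Q1 − 1.5·IQR = 64.00 − 31.50 = 32.50.
Upper fence = Q3 + 1.5·IQR = 85.00 + 31.50 = 116.50.
31 < 32.50 → outlier.
149 > 116.50 → outlier.
All remaining values lie within [32.50, 116.50].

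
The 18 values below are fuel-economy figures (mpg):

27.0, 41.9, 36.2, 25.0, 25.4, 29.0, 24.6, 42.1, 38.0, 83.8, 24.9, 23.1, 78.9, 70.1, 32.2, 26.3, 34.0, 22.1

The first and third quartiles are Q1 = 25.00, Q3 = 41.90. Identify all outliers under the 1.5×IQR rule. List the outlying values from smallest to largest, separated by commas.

70.1, 78.9, 83.8

IQR = Q3 − Q1 = 41.90 − 25.00 = 16.90.
Lower fence = Q1 − 1.5·IQR = 25.00 − 25.35 = -0.35.
Upper fence = Q3 + 1.5·IQR = 41.90 + 25.35 = 67.25.
70.1 > 67.25 → outlier.
78.9 > 67.25 → outlier.
83.8 > 67.25 → outlier.
All remaining values lie within [-0.35, 67.25].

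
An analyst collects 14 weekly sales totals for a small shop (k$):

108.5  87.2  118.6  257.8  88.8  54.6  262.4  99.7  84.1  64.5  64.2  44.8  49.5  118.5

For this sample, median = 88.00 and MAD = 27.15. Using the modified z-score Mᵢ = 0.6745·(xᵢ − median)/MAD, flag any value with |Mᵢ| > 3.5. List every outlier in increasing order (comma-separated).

257.8, 262.4

|Mᵢ| > 3.5 ⇔ |xᵢ − 88.00| > 3.5·27.15/0.6745 = 140.88.
So outliers lie outside [-52.88, 228.88].
257.8: M = 4.22 → outlier.
262.4: M = 4.33 → outlier.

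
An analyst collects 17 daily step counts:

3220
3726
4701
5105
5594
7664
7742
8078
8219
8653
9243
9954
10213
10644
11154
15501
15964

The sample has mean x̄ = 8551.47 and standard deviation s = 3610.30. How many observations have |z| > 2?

1

Cutoffs: x̄ ± 2s = [1330.87, 15772.07].
Outside the cutoffs: 15964.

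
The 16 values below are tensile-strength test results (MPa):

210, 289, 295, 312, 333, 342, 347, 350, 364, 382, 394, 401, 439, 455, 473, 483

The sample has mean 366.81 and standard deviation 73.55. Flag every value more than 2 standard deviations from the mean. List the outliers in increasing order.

210

Cutoffs at x̄ ± 2s: 366.81 ± 2·73.55 = [219.71, 513.91].
210: z = -2.13, |z| > 2 → outlier.
Every other value lies within [219.71, 513.91].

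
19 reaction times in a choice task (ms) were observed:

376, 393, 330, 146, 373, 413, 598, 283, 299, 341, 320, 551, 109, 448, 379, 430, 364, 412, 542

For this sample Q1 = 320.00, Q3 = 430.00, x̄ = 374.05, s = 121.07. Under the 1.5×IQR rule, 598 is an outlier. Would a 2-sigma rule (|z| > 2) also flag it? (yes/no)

z = (598 − 374.05) / 121.07 = 1.85.
|z| = 1.85 ≤ 2.

no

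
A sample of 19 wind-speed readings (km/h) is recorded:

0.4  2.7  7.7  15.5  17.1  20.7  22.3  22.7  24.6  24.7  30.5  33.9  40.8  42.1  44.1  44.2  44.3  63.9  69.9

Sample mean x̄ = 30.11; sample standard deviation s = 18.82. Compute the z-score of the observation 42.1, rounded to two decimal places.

z = (42.1 − 30.11) / 18.82 = 0.64.

0.64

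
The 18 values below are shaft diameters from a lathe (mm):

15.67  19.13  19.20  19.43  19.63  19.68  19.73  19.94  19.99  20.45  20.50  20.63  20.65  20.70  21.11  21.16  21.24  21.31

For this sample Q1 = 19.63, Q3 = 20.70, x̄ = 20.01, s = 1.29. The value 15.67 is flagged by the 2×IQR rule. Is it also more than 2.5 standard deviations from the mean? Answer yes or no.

z = (15.67 − 20.01) / 1.29 = -3.36.
|z| = 3.36 > 2.5.

yes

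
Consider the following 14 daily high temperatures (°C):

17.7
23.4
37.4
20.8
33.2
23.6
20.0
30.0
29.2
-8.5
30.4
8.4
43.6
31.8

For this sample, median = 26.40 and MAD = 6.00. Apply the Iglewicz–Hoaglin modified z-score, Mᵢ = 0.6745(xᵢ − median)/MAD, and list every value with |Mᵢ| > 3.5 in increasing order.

-8.5

|Mᵢ| > 3.5 ⇔ |xᵢ − 26.40| > 3.5·6.00/0.6745 = 31.13.
So outliers lie outside [-4.73, 57.53].
-8.5: M = -3.92 → outlier.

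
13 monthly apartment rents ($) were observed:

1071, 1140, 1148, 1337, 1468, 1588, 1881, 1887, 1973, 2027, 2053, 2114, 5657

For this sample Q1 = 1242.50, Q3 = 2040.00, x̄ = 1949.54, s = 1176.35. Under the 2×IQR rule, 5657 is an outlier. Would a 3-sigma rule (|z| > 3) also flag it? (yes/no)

z = (5657 − 1949.54) / 1176.35 = 3.15.
|z| = 3.15 > 3.

yes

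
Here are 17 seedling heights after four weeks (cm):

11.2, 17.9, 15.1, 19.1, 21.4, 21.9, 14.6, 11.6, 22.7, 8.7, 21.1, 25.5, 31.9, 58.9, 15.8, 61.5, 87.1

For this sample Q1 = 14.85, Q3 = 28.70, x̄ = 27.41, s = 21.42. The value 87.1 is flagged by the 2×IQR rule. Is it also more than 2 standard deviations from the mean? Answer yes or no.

yes

z = (87.1 − 27.41) / 21.42 = 2.79.
|z| = 2.79 > 2.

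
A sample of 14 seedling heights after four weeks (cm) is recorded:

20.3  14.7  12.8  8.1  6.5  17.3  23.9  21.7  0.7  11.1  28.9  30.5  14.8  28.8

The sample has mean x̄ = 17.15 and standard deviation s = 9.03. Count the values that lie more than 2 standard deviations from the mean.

Cutoffs: x̄ ± 2s = [-0.91, 35.21].
Every value lies within the cutoffs.

0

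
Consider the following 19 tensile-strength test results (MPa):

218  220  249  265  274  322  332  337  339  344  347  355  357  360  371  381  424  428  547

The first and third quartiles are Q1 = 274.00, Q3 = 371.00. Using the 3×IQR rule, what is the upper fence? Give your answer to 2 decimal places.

662.00

IQR = Q3 − Q1 = 371.00 − 274.00 = 97.00.
Lower fence = Q1 − 3·IQR = 274.00 − 291.00 = -17.00.
Upper fence = Q3 + 3·IQR = 371.00 + 291.00 = 662.00.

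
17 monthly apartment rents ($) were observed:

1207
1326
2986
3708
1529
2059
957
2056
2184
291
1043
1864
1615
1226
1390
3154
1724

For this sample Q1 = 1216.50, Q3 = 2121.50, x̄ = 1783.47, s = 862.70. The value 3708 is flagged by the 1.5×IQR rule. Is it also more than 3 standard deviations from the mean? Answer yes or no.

z = (3708 − 1783.47) / 862.70 = 2.23.
|z| = 2.23 ≤ 3.

no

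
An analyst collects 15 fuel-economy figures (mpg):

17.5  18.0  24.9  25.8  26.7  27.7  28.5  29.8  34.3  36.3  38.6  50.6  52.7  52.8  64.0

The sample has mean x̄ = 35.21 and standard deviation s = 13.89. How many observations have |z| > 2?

Cutoffs: x̄ ± 2s = [7.43, 62.99].
Outside the cutoffs: 64.0.

1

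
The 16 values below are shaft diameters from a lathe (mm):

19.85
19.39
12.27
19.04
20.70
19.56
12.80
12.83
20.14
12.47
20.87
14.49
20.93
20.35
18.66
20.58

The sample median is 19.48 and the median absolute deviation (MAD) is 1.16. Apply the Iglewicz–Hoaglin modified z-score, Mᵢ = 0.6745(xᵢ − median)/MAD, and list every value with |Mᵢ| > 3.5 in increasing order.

12.27, 12.47, 12.80, 12.83

|Mᵢ| > 3.5 ⇔ |xᵢ − 19.48| > 3.5·1.16/0.6745 = 6.02.
So outliers lie outside [13.46, 25.50].
12.27: M = -4.19 → outlier.
12.47: M = -4.08 → outlier.
12.80: M = -3.88 → outlier.
12.83: M = -3.87 → outlier.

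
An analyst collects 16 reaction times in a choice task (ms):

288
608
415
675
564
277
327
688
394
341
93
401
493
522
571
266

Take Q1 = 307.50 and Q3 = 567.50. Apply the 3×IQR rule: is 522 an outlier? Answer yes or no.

IQR = Q3 − Q1 = 567.50 − 307.50 = 260.00.
Lower fence = Q1 − 3·IQR = 307.50 − 780.00 = -472.50.
Upper fence = Q3 + 3·IQR = 567.50 + 780.00 = 1347.50.
522 lies within [-472.50, 1347.50].

no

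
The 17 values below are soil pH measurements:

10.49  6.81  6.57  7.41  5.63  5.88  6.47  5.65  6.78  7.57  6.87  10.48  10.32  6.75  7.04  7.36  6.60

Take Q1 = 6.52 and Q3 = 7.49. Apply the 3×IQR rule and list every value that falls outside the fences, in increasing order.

10.48, 10.49

IQR = Q3 − Q1 = 7.49 − 6.52 = 0.97.
Lower fence = Q1 − 3·IQR = 6.52 − 2.91 = 3.61.
Upper fence = Q3 + 3·IQR = 7.49 + 2.91 = 10.40.
10.48 > 10.40 → outlier.
10.49 > 10.40 → outlier.
All remaining values lie within [3.61, 10.40].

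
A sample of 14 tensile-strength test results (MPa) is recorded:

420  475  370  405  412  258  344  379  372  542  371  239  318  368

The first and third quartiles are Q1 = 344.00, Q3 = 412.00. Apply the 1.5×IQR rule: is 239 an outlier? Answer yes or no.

IQR = Q3 − Q1 = 412.00 − 344.00 = 68.00.
Lower fence = Q1 − 1.5·IQR = 344.00 − 102.00 = 242.00.
Upper fence = Q3 + 1.5·IQR = 412.00 + 102.00 = 514.00.
239 lies below the lower fence.

yes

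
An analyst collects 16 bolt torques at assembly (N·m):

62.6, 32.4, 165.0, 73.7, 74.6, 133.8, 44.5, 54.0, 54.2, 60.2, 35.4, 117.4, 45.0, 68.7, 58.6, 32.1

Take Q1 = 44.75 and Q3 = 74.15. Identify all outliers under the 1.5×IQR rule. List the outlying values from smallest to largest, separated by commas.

133.8, 165.0

IQR = Q3 − Q1 = 74.15 − 44.75 = 29.40.
Lower fence = Q1 − 1.5·IQR = 44.75 − 44.10 = 0.65.
Upper fence = Q3 + 1.5·IQR = 74.15 + 44.10 = 118.25.
133.8 > 118.25 → outlier.
165.0 > 118.25 → outlier.
All remaining values lie within [0.65, 118.25].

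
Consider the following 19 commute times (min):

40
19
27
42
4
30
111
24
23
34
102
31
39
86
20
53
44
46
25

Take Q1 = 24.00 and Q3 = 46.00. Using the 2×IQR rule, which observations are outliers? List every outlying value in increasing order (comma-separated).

102, 111

IQR = Q3 − Q1 = 46.00 − 24.00 = 22.00.
Lower fence = Q1 − 2·IQR = 24.00 − 44.00 = -20.00.
Upper fence = Q3 + 2·IQR = 46.00 + 44.00 = 90.00.
102 > 90.00 → outlier.
111 > 90.00 → outlier.
All remaining values lie within [-20.00, 90.00].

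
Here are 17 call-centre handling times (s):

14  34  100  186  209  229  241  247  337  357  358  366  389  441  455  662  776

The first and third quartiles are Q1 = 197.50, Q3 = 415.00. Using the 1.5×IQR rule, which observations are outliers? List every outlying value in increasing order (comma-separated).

776

IQR = Q3 − Q1 = 415.00 − 197.50 = 217.50.
Lower fence = Q1 − 1.5·IQR = 197.50 − 326.25 = -128.75.
Upper fence = Q3 + 1.5·IQR = 415.00 + 326.25 = 741.25.
776 > 741.25 → outlier.
All remaining values lie within [-128.75, 741.25].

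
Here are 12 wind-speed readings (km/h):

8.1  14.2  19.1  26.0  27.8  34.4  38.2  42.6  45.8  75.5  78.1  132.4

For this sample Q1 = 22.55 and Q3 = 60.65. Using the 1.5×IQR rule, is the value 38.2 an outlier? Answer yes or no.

IQR = Q3 − Q1 = 60.65 − 22.55 = 38.10.
Lower fence = Q1 − 1.5·IQR = 22.55 − 57.15 = -34.60.
Upper fence = Q3 + 1.5·IQR = 60.65 + 57.15 = 117.80.
38.2 lies within [-34.60, 117.80].

no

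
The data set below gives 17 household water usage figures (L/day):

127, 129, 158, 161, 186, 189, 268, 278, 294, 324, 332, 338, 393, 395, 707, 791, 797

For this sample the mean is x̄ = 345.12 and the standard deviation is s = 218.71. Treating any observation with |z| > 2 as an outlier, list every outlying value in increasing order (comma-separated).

791, 797

Cutoffs at x̄ ± 2s: 345.12 ± 2·218.71 = [-92.30, 782.54].
791: z = 2.04, |z| > 2 → outlier.
797: z = 2.07, |z| > 2 → outlier.
Every other value lies within [-92.30, 782.54].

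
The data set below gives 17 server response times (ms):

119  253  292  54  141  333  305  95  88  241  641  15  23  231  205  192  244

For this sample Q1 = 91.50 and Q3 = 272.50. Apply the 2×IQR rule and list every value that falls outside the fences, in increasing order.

641

IQR = Q3 − Q1 = 272.50 − 91.50 = 181.00.
Lower fence = Q1 − 2·IQR = 91.50 − 362.00 = -270.50.
Upper fence = Q3 + 2·IQR = 272.50 + 362.00 = 634.50.
641 > 634.50 → outlier.
All remaining values lie within [-270.50, 634.50].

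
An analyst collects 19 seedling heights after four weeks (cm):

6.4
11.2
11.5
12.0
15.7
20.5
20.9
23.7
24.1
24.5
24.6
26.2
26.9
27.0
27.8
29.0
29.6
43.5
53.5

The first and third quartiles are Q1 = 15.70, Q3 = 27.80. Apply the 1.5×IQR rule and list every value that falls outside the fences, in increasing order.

IQR = Q3 − Q1 = 27.80 − 15.70 = 12.10.
Lower fence = Q1 − 1.5·IQR = 15.70 − 18.15 = -2.45.
Upper fence = Q3 + 1.5·IQR = 27.80 + 18.15 = 45.95.
53.5 > 45.95 → outlier.
All remaining values lie within [-2.45, 45.95].

53.5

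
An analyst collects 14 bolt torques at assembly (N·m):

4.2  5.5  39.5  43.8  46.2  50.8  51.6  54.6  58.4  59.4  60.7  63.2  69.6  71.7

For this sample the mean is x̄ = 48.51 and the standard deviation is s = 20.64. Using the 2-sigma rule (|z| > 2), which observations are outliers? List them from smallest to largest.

4.2, 5.5

Cutoffs at x̄ ± 2s: 48.51 ± 2·20.64 = [7.23, 89.79].
4.2: z = -2.15, |z| > 2 → outlier.
5.5: z = -2.08, |z| > 2 → outlier.
Every other value lies within [7.23, 89.79].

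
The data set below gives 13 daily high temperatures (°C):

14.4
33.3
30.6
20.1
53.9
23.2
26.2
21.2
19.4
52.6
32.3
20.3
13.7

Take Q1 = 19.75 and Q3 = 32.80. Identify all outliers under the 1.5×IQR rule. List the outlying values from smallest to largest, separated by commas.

IQR = Q3 − Q1 = 32.80 − 19.75 = 13.05.
Lower fence = Q1 − 1.5·IQR = 19.75 − 19.575 = 0.175.
Upper fence = Q3 + 1.5·IQR = 32.80 + 19.575 = 52.375.
52.6 > 52.375 → outlier.
53.9 > 52.375 → outlier.
All remaining values lie within [0.175, 52.375].

52.6, 53.9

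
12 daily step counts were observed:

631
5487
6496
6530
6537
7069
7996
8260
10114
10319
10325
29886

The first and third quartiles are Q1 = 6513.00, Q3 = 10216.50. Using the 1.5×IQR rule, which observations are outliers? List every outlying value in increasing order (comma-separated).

IQR = Q3 − Q1 = 10216.50 − 6513.00 = 3703.50.
Lower fence = Q1 − 1.5·IQR = 6513.00 − 5555.25 = 957.75.
Upper fence = Q3 + 1.5·IQR = 10216.50 + 5555.25 = 15771.75.
631 < 957.75 → outlier.
29886 > 15771.75 → outlier.
All remaining values lie within [957.75, 15771.75].

631, 29886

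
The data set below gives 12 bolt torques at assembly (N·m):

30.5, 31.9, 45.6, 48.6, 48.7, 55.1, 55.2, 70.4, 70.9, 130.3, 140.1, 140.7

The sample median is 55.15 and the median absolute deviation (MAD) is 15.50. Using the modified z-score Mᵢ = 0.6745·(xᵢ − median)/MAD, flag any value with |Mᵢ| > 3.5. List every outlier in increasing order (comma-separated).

|Mᵢ| > 3.5 ⇔ |xᵢ − 55.15| > 3.5·15.50/0.6745 = 80.43.
So outliers lie outside [-25.28, 135.58].
140.1: M = 3.70 → outlier.
140.7: M = 3.72 → outlier.

140.1, 140.7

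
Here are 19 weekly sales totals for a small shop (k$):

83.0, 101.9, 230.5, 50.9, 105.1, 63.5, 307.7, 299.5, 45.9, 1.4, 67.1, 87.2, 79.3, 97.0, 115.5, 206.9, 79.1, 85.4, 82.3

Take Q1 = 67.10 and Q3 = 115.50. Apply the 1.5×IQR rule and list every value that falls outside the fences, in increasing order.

IQR = Q3 − Q1 = 115.50 − 67.10 = 48.40.
Lower fence = Q1 − 1.5·IQR = 67.10 − 72.60 = -5.50.
Upper fence = Q3 + 1.5·IQR = 115.50 + 72.60 = 188.10.
206.9 > 188.10 → outlier.
230.5 > 188.10 → outlier.
299.5 > 188.10 → outlier.
307.7 > 188.10 → outlier.
All remaining values lie within [-5.50, 188.10].

206.9, 230.5, 299.5, 307.7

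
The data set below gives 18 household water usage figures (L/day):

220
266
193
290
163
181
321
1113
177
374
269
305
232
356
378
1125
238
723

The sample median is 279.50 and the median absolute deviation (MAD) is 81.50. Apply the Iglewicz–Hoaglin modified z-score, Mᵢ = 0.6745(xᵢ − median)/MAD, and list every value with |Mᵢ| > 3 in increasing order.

|Mᵢ| > 3 ⇔ |xᵢ − 279.50| > 3·81.50/0.6745 = 362.49.
So outliers lie outside [-82.99, 641.99].
723: M = 3.67 → outlier.
1113: M = 6.90 → outlier.
1125: M = 7.00 → outlier.

723, 1113, 1125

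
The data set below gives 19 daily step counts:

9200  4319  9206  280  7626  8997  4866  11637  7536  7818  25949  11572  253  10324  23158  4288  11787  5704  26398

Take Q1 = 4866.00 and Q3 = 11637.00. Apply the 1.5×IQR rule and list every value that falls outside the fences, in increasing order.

23158, 25949, 26398

IQR = Q3 − Q1 = 11637.00 − 4866.00 = 6771.00.
Lower fence = Q1 − 1.5·IQR = 4866.00 − 10156.50 = -5290.50.
Upper fence = Q3 + 1.5·IQR = 11637.00 + 10156.50 = 21793.50.
23158 > 21793.50 → outlier.
25949 > 21793.50 → outlier.
26398 > 21793.50 → outlier.
All remaining values lie within [-5290.50, 21793.50].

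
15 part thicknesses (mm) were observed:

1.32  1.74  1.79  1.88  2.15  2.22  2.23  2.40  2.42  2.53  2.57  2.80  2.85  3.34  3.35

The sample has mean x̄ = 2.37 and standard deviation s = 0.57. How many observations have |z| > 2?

0

Cutoffs: x̄ ± 2s = [1.23, 3.51].
Every value lies within the cutoffs.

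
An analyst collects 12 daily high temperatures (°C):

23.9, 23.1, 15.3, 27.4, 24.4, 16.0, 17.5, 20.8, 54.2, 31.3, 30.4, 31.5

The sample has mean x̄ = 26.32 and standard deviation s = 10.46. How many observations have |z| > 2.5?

Cutoffs: x̄ ± 2.5s = [0.17, 52.47].
Outside the cutoffs: 54.2.

1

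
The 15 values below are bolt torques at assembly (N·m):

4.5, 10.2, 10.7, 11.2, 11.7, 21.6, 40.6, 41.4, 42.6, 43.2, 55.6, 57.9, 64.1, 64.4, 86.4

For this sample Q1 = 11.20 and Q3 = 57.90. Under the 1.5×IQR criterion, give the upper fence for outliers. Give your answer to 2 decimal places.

IQR = Q3 − Q1 = 57.90 − 11.20 = 46.70.
Lower fence = Q1 − 1.5·IQR = 11.20 − 70.05 = -58.85.
Upper fence = Q3 + 1.5·IQR = 57.90 + 70.05 = 127.95.

127.95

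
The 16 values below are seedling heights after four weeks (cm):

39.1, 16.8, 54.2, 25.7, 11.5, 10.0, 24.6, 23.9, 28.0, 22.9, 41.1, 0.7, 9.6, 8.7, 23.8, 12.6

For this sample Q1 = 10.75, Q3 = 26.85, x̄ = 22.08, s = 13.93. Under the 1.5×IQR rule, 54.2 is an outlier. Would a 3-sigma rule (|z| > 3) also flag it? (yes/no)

no

z = (54.2 − 22.08) / 13.93 = 2.31.
|z| = 2.31 ≤ 3.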